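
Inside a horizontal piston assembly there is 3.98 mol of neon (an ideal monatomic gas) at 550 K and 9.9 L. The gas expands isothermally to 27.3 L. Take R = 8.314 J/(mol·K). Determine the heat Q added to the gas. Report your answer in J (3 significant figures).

Q ≈ 18500 J

Isothermal ⇒ ΔU = 0, so Q = W = nRT ln(V₂/V₁).
Q = (3.98)(8.314)(550) ln(27.3/9.9) = 18199 × 1.014 = 18461 J.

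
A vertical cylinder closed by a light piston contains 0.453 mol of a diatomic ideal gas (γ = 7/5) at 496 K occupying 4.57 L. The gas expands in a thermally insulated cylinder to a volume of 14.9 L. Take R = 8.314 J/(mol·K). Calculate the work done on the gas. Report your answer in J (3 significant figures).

Adiabatic: TV^(γ−1) = const with γ = 7/5.
T₂ = T₁ (V₁/V₂)^(γ−1) = 496 × (4.57/14.9)^0.4 = 496 × 0.6233 = 309.2 K.
W_by = nCᵥ(T₁ − T₂) = (0.453)(20.79)(496 − 309.2) = 1759 J.
Work on gas = −W_by = -1759 J.

W ≈ -1760 J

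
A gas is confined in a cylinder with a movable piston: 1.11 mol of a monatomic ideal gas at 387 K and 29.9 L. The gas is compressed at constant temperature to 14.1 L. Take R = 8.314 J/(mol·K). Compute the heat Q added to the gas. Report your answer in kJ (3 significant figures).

Isothermal ⇒ ΔU = 0, so Q = W = nRT ln(V₂/V₁).
Q = (1.11)(8.314)(387) ln(14.1/29.9) = 3571 × -0.7517 = -2685 J.

Q ≈ -2.68 kJ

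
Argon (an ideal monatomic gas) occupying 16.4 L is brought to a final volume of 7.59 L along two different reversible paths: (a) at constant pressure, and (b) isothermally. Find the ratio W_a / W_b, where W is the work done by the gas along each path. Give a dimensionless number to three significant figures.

W_a / W_b ≈ 0.697

Path (a) isobaric: W = P₁(V₂ − V₁) → W_a/(P₁V₁) = -0.5372.
Path (b) isothermal: W = P₁V₁ ln(V₂/V₁) → W_b/(P₁V₁) = -0.7704.
W_a / W_b = -0.5372 / -0.7704 = 0.6972.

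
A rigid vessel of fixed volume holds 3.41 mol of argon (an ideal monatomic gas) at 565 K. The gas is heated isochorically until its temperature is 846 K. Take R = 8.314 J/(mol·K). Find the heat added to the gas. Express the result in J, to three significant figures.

Constant volume ⇒ W = 0, so Q = ΔU = nCᵥΔT with Cᵥ = 3R/2 = 12.47 J/(mol·K).
ΔU = (3.41)(12.47)(846 − 565) = 11950 J.

Q ≈ 11900 J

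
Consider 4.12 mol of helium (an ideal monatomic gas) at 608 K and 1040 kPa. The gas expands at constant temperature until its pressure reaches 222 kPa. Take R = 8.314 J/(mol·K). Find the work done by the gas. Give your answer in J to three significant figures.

W ≈ 32200 J

Isothermal process: W = nRT ln(V₂/V₁) = nRT ln(P₁/P₂).
W = (4.12)(8.314)(608) × ln(1040/222)
  = 20826 × ln(4.685) = 20826 × 1.544
W_by_gas = 32162 J.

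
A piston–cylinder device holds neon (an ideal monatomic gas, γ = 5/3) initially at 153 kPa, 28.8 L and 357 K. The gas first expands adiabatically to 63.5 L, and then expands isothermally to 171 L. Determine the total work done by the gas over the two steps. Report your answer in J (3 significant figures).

W_total ≈ 5280 J

Step 1 (adiabatic): W = (P₁V₁ − P₂V₂)/(γ−1) = (4406 − 2601)/0.667 = 2708 J.
After step 1: P = 40.96 kPa, V = 63.5 L, T = 210.7 K.
Step 2 (isothermal): W = P₁V₁ ln(V₂/V₁) = (2601) ln(171/63.5) = 2577 J.
W_total = 2708 + 2577 = 5285 J.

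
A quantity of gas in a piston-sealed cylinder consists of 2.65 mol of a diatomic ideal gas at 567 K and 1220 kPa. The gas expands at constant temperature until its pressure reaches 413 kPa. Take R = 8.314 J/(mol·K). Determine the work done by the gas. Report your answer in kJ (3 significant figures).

W ≈ 13.5 kJ

Isothermal process: W = nRT ln(V₂/V₁) = nRT ln(P₁/P₂).
W = (2.65)(8.314)(567) × ln(1220/413)
  = 12492 × ln(2.954) = 12492 × 1.083
W_by_gas = 13531 J.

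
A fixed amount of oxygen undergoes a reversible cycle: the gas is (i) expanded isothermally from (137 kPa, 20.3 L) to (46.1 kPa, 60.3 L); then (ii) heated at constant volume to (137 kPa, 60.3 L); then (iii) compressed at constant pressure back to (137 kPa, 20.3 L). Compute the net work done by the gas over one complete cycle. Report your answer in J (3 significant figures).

Leg (i): W = PᵢVᵢ ln(V_f/Vᵢ) = (2781) ln(60.3/20.3) = 3028 J.
Leg (ii): W = 0.
Leg (iii): W = PΔV = (137)(20.3 − 60.3) = -5480 J.
W_net = 3028 − 5480 = -2452 J.

W_net ≈ -2450 J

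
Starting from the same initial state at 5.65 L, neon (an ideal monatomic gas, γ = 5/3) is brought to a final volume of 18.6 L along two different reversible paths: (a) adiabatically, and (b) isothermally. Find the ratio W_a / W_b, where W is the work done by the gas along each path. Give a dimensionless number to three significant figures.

W_a / W_b ≈ 0.690

Path (a) adiabatic: W = P₁V₁(1 − (V₁/V₂)^(γ−1))/(γ−1) → W_a/(P₁V₁) = 0.8222.
Path (b) isothermal: W = P₁V₁ ln(V₂/V₁) → W_b/(P₁V₁) = 1.192.
W_a / W_b = 0.8222 / 1.192 = 0.69.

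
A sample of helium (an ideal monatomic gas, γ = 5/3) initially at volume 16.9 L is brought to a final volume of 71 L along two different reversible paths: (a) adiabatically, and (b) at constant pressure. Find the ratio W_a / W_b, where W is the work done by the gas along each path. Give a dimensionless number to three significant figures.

W_a / W_b ≈ 0.289

Path (a) adiabatic: W = P₁V₁(1 − (V₁/V₂)^(γ−1))/(γ−1) → W_a/(P₁V₁) = 0.9239.
Path (b) isobaric: W = P₁(V₂ − V₁) → W_b/(P₁V₁) = 3.201.
W_a / W_b = 0.9239 / 3.201 = 0.2886.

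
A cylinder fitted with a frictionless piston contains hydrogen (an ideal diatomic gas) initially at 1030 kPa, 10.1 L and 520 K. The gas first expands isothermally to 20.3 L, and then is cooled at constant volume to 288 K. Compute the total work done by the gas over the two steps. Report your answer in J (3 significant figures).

W_total ≈ 7260 J

Step 1 (isothermal): W = P₁V₁ ln(V₂/V₁) = (10403) ln(20.3/10.1) = 7262 J.
Step 2 (isochoric): W = 0 (constant volume).
W_total = 7262 + 0 = 7262 J.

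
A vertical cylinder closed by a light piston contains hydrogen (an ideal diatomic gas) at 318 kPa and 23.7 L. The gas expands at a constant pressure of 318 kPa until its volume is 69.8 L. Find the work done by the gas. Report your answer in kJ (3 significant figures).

W ≈ 14.7 kJ

Isobaric: W = P ΔV.
W = (318 kPa)(69.8 − 23.7 L) = (318)(46.1) = 14660 J.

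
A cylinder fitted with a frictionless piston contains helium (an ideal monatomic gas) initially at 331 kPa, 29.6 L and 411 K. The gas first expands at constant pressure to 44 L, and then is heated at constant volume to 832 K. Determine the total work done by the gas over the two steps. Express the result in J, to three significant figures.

W_total ≈ 4770 J

Step 1 (isobaric): W = PΔV = (331 kPa)(44 − 29.6 L) = 4766 J.
Step 2 (isochoric): W = 0 (constant volume).
W_total = 4766 + 0 = 4766 J.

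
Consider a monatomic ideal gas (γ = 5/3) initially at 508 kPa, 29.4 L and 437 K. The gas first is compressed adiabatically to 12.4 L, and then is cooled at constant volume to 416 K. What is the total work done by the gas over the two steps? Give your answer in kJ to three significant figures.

W_total ≈ -17.4 kJ

Step 1 (adiabatic): W = (P₁V₁ − P₂V₂)/(γ−1) = (14935 − 26556)/0.667 = -17431 J.
Step 2 (isochoric): W = 0 (constant volume).
W_total = -17431 + 0 = -17431 J.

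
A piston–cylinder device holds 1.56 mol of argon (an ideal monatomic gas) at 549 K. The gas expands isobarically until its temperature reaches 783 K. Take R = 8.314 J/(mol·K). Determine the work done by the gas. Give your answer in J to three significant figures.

W ≈ 3030 J

Isobaric: W = P ΔV = nR ΔT.
W = (1.56)(8.314)(783 − 549) = 3035 J.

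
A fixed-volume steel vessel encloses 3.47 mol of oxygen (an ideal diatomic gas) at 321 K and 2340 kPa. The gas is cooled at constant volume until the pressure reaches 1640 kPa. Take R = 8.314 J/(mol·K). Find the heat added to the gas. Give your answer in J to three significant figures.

Constant volume ⇒ W = 0, so Q = ΔU = nCᵥΔT with Cᵥ = 5R/2 = 20.79 J/(mol·K).
At constant V, T₂/T₁ = P₂/P₁ ⇒ ΔT = T₁(P₂/P₁ − 1) = 321·(1640/2340 − 1) = -96.03 K.
ΔU = (3.47)(20.79)(-96.03) = -6926 J.

Q ≈ -6930 J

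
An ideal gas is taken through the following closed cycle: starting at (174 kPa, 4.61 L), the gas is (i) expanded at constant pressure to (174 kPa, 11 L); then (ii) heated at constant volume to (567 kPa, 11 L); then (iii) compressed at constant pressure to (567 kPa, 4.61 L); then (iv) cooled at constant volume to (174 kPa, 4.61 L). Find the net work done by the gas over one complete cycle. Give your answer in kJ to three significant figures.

Constant-volume legs do no work.
W(i) = (174)(11 − 4.61) = 1112 J; W(iii) = (567)(4.61 − 11) = -3623 J.
W_net = 1112 − 3623 = -2511 J (the counter-clockwise enclosed area).

W_net ≈ -2.51 kJ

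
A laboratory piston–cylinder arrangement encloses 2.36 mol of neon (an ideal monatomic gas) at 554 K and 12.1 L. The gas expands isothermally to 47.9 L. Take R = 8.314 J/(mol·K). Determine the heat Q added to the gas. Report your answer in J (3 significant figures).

Q ≈ 15000 J

Isothermal ⇒ ΔU = 0, so Q = W = nRT ln(V₂/V₁).
Q = (2.36)(8.314)(554) ln(47.9/12.1) = 10870 × 1.376 = 14956 J.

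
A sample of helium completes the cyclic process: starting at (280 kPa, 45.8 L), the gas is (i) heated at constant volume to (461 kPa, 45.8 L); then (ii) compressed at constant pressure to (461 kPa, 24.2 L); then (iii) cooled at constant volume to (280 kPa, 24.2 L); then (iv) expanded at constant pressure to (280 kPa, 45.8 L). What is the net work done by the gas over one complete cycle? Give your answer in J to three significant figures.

W_net ≈ -3910 J

Constant-volume legs do no work.
W(ii) = (461)(24.2 − 45.8) = -9958 J; W(iv) = (280)(45.8 − 24.2) = 6048 J.
W_net = -9958 + 6048 = -3910 J (the counter-clockwise enclosed area).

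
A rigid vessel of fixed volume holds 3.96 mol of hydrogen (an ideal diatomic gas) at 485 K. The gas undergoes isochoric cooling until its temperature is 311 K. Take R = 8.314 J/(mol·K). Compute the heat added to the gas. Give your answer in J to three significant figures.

Constant volume ⇒ W = 0, so Q = ΔU = nCᵥΔT with Cᵥ = 5R/2 = 20.79 J/(mol·K).
ΔU = (3.96)(20.79)(311 − 485) = -14322 J.

Q ≈ -14300 J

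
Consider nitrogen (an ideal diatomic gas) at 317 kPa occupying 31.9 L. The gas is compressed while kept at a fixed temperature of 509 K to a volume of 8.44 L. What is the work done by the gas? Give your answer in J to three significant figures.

W ≈ -13400 J

Isothermal: W = nRT ln(V₂/V₁) = P₁V₁ ln(V₂/V₁).
P₁V₁ = (317 kPa)(31.9 L) = 10112 J.
W = 10112 × ln(8.44/31.9) = 10112 × -1.33
W_by_gas = -13446 J.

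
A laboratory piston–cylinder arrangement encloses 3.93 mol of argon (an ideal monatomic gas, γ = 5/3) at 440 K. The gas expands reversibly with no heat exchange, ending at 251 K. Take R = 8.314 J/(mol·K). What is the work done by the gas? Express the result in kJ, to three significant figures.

Adiabatic ⇒ Q = 0, so W_by = −ΔU = nCᵥ(T₁ − T₂).
Cᵥ = 3R/2 = 12.47 J/(mol·K).
W = (3.93)(12.47)(440 − 251) = 9263 J.

W ≈ 9.26 kJ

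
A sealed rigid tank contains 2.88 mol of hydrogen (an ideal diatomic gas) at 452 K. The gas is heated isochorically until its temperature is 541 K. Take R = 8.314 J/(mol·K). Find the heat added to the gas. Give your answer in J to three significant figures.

Constant volume ⇒ W = 0, so Q = ΔU = nCᵥΔT with Cᵥ = 5R/2 = 20.79 J/(mol·K).
ΔU = (2.88)(20.79)(541 − 452) = 5328 J.

Q ≈ 5330 J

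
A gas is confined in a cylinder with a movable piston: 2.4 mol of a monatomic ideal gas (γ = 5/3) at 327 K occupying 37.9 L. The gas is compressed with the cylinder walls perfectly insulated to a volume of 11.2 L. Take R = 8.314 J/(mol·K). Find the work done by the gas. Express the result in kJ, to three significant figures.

W ≈ -12.3 kJ

Adiabatic: TV^(γ−1) = const with γ = 5/3.
T₂ = T₁ (V₁/V₂)^(γ−1) = 327 × (37.9/11.2)^0.667 = 327 × 2.254 = 737 K.
W_by = nCᵥ(T₁ − T₂) = (2.4)(12.47)(327 − 737) = -12273 J.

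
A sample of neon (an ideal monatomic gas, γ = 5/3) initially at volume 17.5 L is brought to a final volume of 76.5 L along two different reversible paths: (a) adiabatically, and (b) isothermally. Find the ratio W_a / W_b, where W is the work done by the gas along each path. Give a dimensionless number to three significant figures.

Path (a) adiabatic: W = P₁V₁(1 − (V₁/V₂)^(γ−1))/(γ−1) → W_a/(P₁V₁) = 0.9389.
Path (b) isothermal: W = P₁V₁ ln(V₂/V₁) → W_b/(P₁V₁) = 1.475.
W_a / W_b = 0.9389 / 1.475 = 0.6365.

W_a / W_b ≈ 0.637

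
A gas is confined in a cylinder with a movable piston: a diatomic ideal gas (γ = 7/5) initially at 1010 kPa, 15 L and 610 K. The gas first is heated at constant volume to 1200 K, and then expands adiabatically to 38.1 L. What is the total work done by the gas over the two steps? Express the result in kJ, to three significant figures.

Step 1 (isochoric): W = 0 (constant volume).
After step 1: P = 1987 kPa (V unchanged).
Step 2 (adiabatic): W = (P₁V₁ − P₂V₂)/(γ−1) = (29803 − 20527)/0.4 = 23190 J.
W_total = 0 + 23190 = 23190 J.

W_total ≈ 23.2 kJ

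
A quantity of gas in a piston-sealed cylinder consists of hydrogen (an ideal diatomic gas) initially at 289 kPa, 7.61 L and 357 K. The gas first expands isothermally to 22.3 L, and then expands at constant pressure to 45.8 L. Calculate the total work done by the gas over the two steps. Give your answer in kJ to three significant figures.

W_total ≈ 4.68 kJ

Step 1 (isothermal): W = P₁V₁ ln(V₂/V₁) = (2199) ln(22.3/7.61) = 2365 J.
After step 1: P = 98.62 kPa, V = 22.3 L, T = 357 K.
Step 2 (isobaric): W = PΔV = (98.62 kPa)(45.8 − 22.3 L) = 2318 J.
W_total = 2365 + 2318 = 4682 J.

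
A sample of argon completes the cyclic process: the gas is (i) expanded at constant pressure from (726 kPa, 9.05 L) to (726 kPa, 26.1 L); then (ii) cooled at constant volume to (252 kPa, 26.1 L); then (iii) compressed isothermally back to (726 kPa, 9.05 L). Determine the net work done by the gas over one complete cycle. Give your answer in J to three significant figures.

Leg (i): W = PΔV = (726)(26.1 − 9.05) = 12378 J.
Leg (ii): W = 0.
Leg (iii): W = PᵢVᵢ ln(V_f/Vᵢ) = (6577) ln(9.05/26.1) = -6966 J.
W_net = 12378 − 6966 = 5412 J.

W_net ≈ 5410 J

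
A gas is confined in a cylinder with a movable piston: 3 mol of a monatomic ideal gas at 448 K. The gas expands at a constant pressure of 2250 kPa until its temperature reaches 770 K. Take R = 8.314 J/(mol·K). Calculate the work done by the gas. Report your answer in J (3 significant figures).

Isobaric: W = P ΔV = nR ΔT.
W = (3)(8.314)(770 − 448) = 8031 J.

W ≈ 8030 J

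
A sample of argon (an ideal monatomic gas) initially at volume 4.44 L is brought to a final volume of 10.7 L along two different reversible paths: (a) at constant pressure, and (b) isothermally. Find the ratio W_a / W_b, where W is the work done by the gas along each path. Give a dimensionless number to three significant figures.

Path (a) isobaric: W = P₁(V₂ − V₁) → W_a/(P₁V₁) = 1.41.
Path (b) isothermal: W = P₁V₁ ln(V₂/V₁) → W_b/(P₁V₁) = 0.8796.
W_a / W_b = 1.41 / 0.8796 = 1.603.

W_a / W_b ≈ 1.60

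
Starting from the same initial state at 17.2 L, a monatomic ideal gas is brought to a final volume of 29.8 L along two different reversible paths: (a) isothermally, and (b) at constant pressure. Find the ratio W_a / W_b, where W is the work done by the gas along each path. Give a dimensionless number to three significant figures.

W_a / W_b ≈ 0.750

Path (a) isothermal: W = P₁V₁ ln(V₂/V₁) → W_a/(P₁V₁) = 0.5496.
Path (b) isobaric: W = P₁(V₂ − V₁) → W_b/(P₁V₁) = 0.7326.
W_a / W_b = 0.5496 / 0.7326 = 0.7502.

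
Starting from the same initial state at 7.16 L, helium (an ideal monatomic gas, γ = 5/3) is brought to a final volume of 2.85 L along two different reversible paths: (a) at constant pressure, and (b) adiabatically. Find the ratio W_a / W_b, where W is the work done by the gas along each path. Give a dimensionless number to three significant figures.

Path (a) isobaric: W = P₁(V₂ − V₁) → W_a/(P₁V₁) = -0.602.
Path (b) adiabatic: W = P₁V₁(1 − (V₁/V₂)^(γ−1))/(γ−1) → W_b/(P₁V₁) = -1.272.
W_a / W_b = -0.602 / -1.272 = 0.4732.

W_a / W_b ≈ 0.473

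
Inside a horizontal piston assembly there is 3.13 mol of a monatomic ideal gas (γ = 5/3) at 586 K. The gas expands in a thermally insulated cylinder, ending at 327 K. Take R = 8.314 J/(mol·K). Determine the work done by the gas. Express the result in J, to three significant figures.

Adiabatic ⇒ Q = 0, so W_by = −ΔU = nCᵥ(T₁ − T₂).
Cᵥ = 3R/2 = 12.47 J/(mol·K).
W = (3.13)(12.47)(586 − 327) = 10110 J.

W ≈ 10100 J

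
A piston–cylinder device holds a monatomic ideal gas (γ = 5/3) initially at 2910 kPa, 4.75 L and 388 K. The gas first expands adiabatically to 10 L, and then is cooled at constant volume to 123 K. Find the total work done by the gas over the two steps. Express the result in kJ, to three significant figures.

Step 1 (adiabatic): W = (P₁V₁ − P₂V₂)/(γ−1) = (13822 − 8415)/0.667 = 8111 J.
Step 2 (isochoric): W = 0 (constant volume).
W_total = 8111 + 0 = 8111 J.

W_total ≈ 8.11 kJ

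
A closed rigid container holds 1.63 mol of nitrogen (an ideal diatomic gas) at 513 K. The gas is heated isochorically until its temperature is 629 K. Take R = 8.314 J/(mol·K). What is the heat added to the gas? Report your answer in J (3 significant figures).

Constant volume ⇒ W = 0, so Q = ΔU = nCᵥΔT with Cᵥ = 5R/2 = 20.79 J/(mol·K).
ΔU = (1.63)(20.79)(629 − 513) = 3930 J.

Q ≈ 3930 J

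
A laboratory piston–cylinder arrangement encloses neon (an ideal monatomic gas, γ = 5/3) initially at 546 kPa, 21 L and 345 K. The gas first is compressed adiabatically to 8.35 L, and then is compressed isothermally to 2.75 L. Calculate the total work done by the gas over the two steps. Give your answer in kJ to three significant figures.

Step 1 (adiabatic): W = (P₁V₁ − P₂V₂)/(γ−1) = (11466 − 21205)/0.667 = -14608 J.
After step 1: P = 2539 kPa, V = 8.35 L, T = 638 K.
Step 2 (isothermal): W = P₁V₁ ln(V₂/V₁) = (21205) ln(2.75/8.35) = -23551 J.
W_total = -14608 − 23551 = -38159 J.

W_total ≈ -38.2 kJ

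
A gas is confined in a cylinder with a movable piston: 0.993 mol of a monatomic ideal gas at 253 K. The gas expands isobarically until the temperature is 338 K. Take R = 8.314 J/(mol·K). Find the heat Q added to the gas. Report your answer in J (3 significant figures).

Q ≈ 1750 J

Isobaric: W = nRΔT = (0.993)(8.314)(85) = 701.7 J.
ΔU = nCᵥΔT with Cᵥ = 3R/2: ΔU = (0.993)(12.47)(85) = 1053 J.
Q = ΔU + W = 1053 + 701.7 = 1754 J.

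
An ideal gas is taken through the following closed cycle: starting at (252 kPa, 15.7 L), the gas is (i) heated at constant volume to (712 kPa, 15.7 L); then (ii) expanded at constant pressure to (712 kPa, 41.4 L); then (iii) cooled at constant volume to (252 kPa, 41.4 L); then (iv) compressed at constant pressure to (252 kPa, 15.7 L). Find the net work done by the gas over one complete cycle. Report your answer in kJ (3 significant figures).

Constant-volume legs do no work.
W(ii) = (712)(41.4 − 15.7) = 18298 J; W(iv) = (252)(15.7 − 41.4) = -6476 J.
W_net = 18298 − 6476 = 11822 J (the clockwise enclosed area).

W_net ≈ 11.8 kJ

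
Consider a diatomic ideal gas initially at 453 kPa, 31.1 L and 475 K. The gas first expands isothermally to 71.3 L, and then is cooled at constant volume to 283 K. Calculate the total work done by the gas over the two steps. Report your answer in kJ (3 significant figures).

Step 1 (isothermal): W = P₁V₁ ln(V₂/V₁) = (14088) ln(71.3/31.1) = 11689 J.
Step 2 (isochoric): W = 0 (constant volume).
W_total = 11689 + 0 = 11689 J.

W_total ≈ 11.7 kJ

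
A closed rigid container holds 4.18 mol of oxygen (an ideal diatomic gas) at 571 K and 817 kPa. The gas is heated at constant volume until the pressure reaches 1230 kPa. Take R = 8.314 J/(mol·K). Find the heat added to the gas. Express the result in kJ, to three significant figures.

Q ≈ 25.1 kJ

Constant volume ⇒ W = 0, so Q = ΔU = nCᵥΔT with Cᵥ = 5R/2 = 20.79 J/(mol·K).
At constant V, T₂/T₁ = P₂/P₁ ⇒ ΔT = T₁(P₂/P₁ − 1) = 571·(1230/817 − 1) = 288.6 K.
ΔU = (4.18)(20.79)(288.6) = 25078 J.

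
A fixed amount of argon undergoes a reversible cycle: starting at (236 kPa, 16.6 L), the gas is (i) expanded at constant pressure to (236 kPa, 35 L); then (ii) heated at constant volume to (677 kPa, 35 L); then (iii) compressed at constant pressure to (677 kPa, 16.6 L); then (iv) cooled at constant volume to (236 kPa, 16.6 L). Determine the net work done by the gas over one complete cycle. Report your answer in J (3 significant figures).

W_net ≈ -8110 J

Constant-volume legs do no work.
W(i) = (236)(35 − 16.6) = 4342 J; W(iii) = (677)(16.6 − 35) = -12457 J.
W_net = 4342 − 12457 = -8114 J (the counter-clockwise enclosed area).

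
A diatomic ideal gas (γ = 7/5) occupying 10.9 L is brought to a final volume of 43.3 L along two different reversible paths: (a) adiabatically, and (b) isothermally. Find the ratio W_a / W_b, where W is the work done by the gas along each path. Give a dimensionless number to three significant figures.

W_a / W_b ≈ 0.769

Path (a) adiabatic: W = P₁V₁(1 − (V₁/V₂)^(γ−1))/(γ−1) → W_a/(P₁V₁) = 1.06.
Path (b) isothermal: W = P₁V₁ ln(V₂/V₁) → W_b/(P₁V₁) = 1.379.
W_a / W_b = 1.06 / 1.379 = 0.7686.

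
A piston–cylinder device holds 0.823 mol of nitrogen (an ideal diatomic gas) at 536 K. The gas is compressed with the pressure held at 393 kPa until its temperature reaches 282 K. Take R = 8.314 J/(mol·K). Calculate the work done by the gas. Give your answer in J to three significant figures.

W ≈ -1740 J

Isobaric: W = P ΔV = nR ΔT.
W = (0.823)(8.314)(282 − 536) = -1738 J.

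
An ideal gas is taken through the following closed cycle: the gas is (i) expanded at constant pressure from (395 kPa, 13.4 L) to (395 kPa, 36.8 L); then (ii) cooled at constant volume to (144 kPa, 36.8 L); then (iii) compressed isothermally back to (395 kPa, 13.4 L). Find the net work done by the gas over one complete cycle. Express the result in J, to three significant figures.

Leg (i): W = PΔV = (395)(36.8 − 13.4) = 9243 J.
Leg (ii): W = 0.
Leg (iii): W = PᵢVᵢ ln(V_f/Vᵢ) = (5299) ln(13.4/36.8) = -5353 J.
W_net = 9243 − 5353 = 3890 J.

W_net ≈ 3890 J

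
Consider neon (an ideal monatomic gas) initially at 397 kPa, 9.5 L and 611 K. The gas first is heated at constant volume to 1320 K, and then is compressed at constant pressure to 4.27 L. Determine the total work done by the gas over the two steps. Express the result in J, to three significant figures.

Step 1 (isochoric): W = 0 (constant volume).
After step 1: P = 857.7 kPa (V unchanged).
Step 2 (isobaric): W = PΔV = (857.7 kPa)(4.27 − 9.5 L) = -4486 J.
W_total = 0 − 4486 = -4486 J.

W_total ≈ -4490 J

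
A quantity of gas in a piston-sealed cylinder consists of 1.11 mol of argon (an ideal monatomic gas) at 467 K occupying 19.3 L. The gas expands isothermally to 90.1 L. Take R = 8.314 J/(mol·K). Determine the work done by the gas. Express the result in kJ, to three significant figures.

W ≈ 6.64 kJ

Isothermal: W = nRT ln(V₂/V₁).
W = (1.11)(8.314)(467) × ln(90.1/19.3)
  = 4310 × 1.541
W_by_gas = 6640 J.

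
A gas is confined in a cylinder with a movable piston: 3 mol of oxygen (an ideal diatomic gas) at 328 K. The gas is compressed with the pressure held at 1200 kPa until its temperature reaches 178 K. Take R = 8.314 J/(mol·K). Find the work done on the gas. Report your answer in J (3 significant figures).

W ≈ 3740 J

Isobaric: W = P ΔV = nR ΔT.
W = (3)(8.314)(178 − 328) = -3741 J.
Work on gas = −W_by = 3741 J.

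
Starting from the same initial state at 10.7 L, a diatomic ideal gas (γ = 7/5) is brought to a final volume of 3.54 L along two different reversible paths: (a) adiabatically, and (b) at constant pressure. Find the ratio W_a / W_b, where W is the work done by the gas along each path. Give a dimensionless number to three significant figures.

Path (a) adiabatic: W = P₁V₁(1 − (V₁/V₂)^(γ−1))/(γ−1) → W_a/(P₁V₁) = -1.391.
Path (b) isobaric: W = P₁(V₂ − V₁) → W_b/(P₁V₁) = -0.6692.
W_a / W_b = -1.391 / -0.6692 = 2.079.

W_a / W_b ≈ 2.08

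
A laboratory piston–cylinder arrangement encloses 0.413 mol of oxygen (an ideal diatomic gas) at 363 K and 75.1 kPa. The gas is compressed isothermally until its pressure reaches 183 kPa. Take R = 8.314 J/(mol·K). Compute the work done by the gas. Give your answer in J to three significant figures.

W ≈ -1110 J

Isothermal process: W = nRT ln(V₂/V₁) = nRT ln(P₁/P₂).
W = (0.413)(8.314)(363) × ln(75.1/183)
  = 1246 × ln(0.4104) = 1246 × -0.8907
W_by_gas = -1110 J.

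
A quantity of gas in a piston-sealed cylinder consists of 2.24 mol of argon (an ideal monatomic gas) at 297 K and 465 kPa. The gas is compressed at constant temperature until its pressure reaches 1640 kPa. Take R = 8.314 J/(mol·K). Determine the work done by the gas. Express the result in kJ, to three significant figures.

Isothermal process: W = nRT ln(V₂/V₁) = nRT ln(P₁/P₂).
W = (2.24)(8.314)(297) × ln(465/1640)
  = 5531 × ln(0.2835) = 5531 × -1.26
W_by_gas = -6972 J.

W ≈ -6.97 kJ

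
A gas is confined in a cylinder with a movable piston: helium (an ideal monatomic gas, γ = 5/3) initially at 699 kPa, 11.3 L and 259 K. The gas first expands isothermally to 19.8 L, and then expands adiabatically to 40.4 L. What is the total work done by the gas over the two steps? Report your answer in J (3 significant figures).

Step 1 (isothermal): W = P₁V₁ ln(V₂/V₁) = (7899) ln(19.8/11.3) = 4430 J.
After step 1: P = 398.9 kPa, V = 19.8 L, T = 259 K.
Step 2 (adiabatic): W = (P₁V₁ − P₂V₂)/(γ−1) = (7899 − 4910)/0.667 = 4483 J.
W_total = 4430 + 4483 = 8913 J.

W_total ≈ 8910 J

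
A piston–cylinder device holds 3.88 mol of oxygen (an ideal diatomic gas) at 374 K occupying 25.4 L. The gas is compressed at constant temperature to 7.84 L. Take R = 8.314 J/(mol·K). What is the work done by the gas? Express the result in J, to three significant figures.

Isothermal: W = nRT ln(V₂/V₁).
W = (3.88)(8.314)(374) × ln(7.84/25.4)
  = 12065 × -1.176
W_by_gas = -14182 J.

W ≈ -14200 J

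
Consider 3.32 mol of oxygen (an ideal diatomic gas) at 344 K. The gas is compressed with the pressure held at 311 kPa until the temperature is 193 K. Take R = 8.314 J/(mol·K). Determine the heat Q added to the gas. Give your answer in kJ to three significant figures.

Q ≈ -14.6 kJ

Isobaric: W = nRΔT = (3.32)(8.314)(-151) = -4168 J.
ΔU = nCᵥΔT with Cᵥ = 5R/2: ΔU = (3.32)(20.79)(-151) = -10420 J.
Q = ΔU + W = -10420 − 4168 = -14588 J.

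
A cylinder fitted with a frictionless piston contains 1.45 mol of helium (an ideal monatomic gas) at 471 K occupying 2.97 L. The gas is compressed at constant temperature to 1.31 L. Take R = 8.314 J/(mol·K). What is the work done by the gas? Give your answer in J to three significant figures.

Isothermal: W = nRT ln(V₂/V₁).
W = (1.45)(8.314)(471) × ln(1.31/2.97)
  = 5678 × -0.8185
W_by_gas = -4648 J.

W ≈ -4650 J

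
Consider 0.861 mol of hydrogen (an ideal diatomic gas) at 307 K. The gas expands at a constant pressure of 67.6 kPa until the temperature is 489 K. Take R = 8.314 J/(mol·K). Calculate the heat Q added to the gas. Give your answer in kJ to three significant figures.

Q ≈ 4.56 kJ

Isobaric: W = nRΔT = (0.861)(8.314)(182) = 1303 J.
ΔU = nCᵥΔT with Cᵥ = 5R/2: ΔU = (0.861)(20.79)(182) = 3257 J.
Q = ΔU + W = 3257 + 1303 = 4560 J.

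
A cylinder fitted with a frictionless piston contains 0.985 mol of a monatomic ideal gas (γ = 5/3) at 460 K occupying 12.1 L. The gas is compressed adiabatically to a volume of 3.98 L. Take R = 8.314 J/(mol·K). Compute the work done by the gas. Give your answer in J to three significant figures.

W ≈ -6210 J

Adiabatic: TV^(γ−1) = const with γ = 5/3.
T₂ = T₁ (V₁/V₂)^(γ−1) = 460 × (12.1/3.98)^0.667 = 460 × 2.099 = 965.4 K.
W_by = nCᵥ(T₁ − T₂) = (0.985)(12.47)(460 − 965.4) = -6208 J.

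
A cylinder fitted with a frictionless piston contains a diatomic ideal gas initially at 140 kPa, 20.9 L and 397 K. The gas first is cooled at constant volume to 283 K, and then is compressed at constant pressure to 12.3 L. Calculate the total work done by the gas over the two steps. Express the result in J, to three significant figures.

W_total ≈ -858 J

Step 1 (isochoric): W = 0 (constant volume).
After step 1: P = 99.8 kPa (V unchanged).
Step 2 (isobaric): W = PΔV = (99.8 kPa)(12.3 − 20.9 L) = -858.3 J.
W_total = 0 − 858.3 = -858.3 J.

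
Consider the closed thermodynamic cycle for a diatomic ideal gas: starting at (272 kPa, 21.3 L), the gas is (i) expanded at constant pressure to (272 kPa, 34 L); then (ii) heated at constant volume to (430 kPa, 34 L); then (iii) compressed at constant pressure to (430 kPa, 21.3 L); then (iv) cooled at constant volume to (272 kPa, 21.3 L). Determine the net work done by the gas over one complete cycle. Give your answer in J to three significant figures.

W_net ≈ -2010 J

Constant-volume legs do no work.
W(i) = (272)(34 − 21.3) = 3454 J; W(iii) = (430)(21.3 − 34) = -5461 J.
W_net = 3454 − 5461 = -2007 J (the counter-clockwise enclosed area).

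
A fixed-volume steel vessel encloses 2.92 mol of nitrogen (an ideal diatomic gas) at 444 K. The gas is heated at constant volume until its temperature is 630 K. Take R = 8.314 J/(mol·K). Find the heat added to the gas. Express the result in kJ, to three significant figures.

Constant volume ⇒ W = 0, so Q = ΔU = nCᵥΔT with Cᵥ = 5R/2 = 20.79 J/(mol·K).
ΔU = (2.92)(20.79)(630 − 444) = 11289 J.

Q ≈ 11.3 kJ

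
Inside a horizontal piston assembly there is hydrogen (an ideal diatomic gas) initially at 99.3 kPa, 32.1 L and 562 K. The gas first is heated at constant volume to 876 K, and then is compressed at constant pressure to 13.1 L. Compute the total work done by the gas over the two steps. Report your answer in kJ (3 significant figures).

Step 1 (isochoric): W = 0 (constant volume).
After step 1: P = 154.8 kPa (V unchanged).
Step 2 (isobaric): W = PΔV = (154.8 kPa)(13.1 − 32.1 L) = -2941 J.
W_total = 0 − 2941 = -2941 J.

W_total ≈ -2.94 kJ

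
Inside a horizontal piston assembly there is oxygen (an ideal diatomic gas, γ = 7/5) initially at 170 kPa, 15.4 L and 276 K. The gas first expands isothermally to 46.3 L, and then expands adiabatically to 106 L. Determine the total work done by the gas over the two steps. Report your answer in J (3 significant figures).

W_total ≈ 4730 J

Step 1 (isothermal): W = P₁V₁ ln(V₂/V₁) = (2618) ln(46.3/15.4) = 2882 J.
After step 1: P = 56.54 kPa, V = 46.3 L, T = 276 K.
Step 2 (adiabatic): W = (P₁V₁ − P₂V₂)/(γ−1) = (2618 − 1880)/0.4 = 1846 J.
W_total = 2882 + 1846 = 4728 J.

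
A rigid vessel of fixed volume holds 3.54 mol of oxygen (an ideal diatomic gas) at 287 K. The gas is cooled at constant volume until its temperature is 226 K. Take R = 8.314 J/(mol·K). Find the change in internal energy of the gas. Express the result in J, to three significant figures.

ΔU ≈ -4490 J

Constant volume ⇒ W = 0, so Q = ΔU = nCᵥΔT with Cᵥ = 5R/2 = 20.79 J/(mol·K).
ΔU = (3.54)(20.79)(226 − 287) = -4488 J.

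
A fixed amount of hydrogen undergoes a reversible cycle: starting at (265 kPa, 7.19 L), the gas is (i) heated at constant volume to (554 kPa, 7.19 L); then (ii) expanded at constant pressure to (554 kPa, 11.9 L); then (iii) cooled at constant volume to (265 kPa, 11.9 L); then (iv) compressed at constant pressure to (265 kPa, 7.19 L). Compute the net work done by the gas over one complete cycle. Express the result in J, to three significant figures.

Constant-volume legs do no work.
W(ii) = (554)(11.9 − 7.19) = 2609 J; W(iv) = (265)(7.19 − 11.9) = -1248 J.
W_net = 2609 − 1248 = 1361 J (the clockwise enclosed area).

W_net ≈ 1360 J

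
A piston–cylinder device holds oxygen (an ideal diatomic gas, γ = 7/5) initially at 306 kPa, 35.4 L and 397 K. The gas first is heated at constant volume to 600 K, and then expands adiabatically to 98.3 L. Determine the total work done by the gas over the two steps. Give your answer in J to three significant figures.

Step 1 (isochoric): W = 0 (constant volume).
After step 1: P = 462.5 kPa (V unchanged).
Step 2 (adiabatic): W = (P₁V₁ − P₂V₂)/(γ−1) = (16371 − 10881)/0.4 = 13726 J.
W_total = 0 + 13726 = 13726 J.

W_total ≈ 13700 J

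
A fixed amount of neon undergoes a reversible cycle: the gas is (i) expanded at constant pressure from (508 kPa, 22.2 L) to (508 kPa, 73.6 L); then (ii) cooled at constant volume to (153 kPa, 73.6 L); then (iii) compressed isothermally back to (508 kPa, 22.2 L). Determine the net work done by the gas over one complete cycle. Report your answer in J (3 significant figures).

Leg (i): W = PΔV = (508)(73.6 − 22.2) = 26111 J.
Leg (ii): W = 0.
Leg (iii): W = PᵢVᵢ ln(V_f/Vᵢ) = (11261) ln(22.2/73.6) = -13497 J.
W_net = 26111 − 13497 = 12615 J.

W_net ≈ 12600 J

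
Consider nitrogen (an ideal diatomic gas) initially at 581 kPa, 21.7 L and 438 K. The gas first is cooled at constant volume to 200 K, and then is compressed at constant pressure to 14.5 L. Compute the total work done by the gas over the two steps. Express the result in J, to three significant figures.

W_total ≈ -1910 J

Step 1 (isochoric): W = 0 (constant volume).
After step 1: P = 265.3 kPa (V unchanged).
Step 2 (isobaric): W = PΔV = (265.3 kPa)(14.5 − 21.7 L) = -1910 J.
W_total = 0 − 1910 = -1910 J.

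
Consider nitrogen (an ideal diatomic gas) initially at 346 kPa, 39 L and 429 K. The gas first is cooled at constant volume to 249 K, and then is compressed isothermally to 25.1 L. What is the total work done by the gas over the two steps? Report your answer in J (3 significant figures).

Step 1 (isochoric): W = 0 (constant volume).
After step 1: P = 200.8 kPa (V unchanged).
Step 2 (isothermal): W = P₁V₁ ln(V₂/V₁) = (7832) ln(25.1/39) = -3452 J.
W_total = 0 − 3452 = -3452 J.

W_total ≈ -3450 J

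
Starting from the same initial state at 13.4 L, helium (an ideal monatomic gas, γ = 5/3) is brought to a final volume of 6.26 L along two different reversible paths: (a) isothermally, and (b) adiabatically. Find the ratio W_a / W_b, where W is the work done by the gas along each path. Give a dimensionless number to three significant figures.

W_a / W_b ≈ 0.768

Path (a) isothermal: W = P₁V₁ ln(V₂/V₁) → W_a/(P₁V₁) = -0.7611.
Path (b) adiabatic: W = P₁V₁(1 − (V₁/V₂)^(γ−1))/(γ−1) → W_b/(P₁V₁) = -0.9914.
W_a / W_b = -0.7611 / -0.9914 = 0.7677.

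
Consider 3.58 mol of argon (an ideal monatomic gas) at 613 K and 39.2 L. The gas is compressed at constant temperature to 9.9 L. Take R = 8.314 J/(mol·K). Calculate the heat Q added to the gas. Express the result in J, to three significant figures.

Isothermal ⇒ ΔU = 0, so Q = W = nRT ln(V₂/V₁).
Q = (3.58)(8.314)(613) ln(9.9/39.2) = 18245 × -1.376 = -25108 J.

Q ≈ -25100 J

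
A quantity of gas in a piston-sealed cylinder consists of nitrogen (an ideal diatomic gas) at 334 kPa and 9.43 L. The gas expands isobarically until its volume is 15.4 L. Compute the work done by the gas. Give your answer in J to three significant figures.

W ≈ 1990 J

Isobaric: W = P ΔV.
W = (334 kPa)(15.4 − 9.43 L) = (334)(5.97) = 1994 J.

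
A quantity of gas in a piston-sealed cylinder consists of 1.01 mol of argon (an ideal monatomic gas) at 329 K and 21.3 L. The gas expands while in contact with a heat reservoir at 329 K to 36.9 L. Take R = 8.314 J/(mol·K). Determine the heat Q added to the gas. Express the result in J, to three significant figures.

Q ≈ 1520 J

Isothermal ⇒ ΔU = 0, so Q = W = nRT ln(V₂/V₁).
Q = (1.01)(8.314)(329) ln(36.9/21.3) = 2763 × 0.5495 = 1518 J.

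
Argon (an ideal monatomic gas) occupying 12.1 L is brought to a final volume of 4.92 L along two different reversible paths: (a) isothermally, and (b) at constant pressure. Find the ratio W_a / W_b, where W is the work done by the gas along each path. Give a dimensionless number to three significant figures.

Path (a) isothermal: W = P₁V₁ ln(V₂/V₁) → W_a/(P₁V₁) = -0.8999.
Path (b) isobaric: W = P₁(V₂ − V₁) → W_b/(P₁V₁) = -0.5934.
W_a / W_b = -0.8999 / -0.5934 = 1.517.

W_a / W_b ≈ 1.52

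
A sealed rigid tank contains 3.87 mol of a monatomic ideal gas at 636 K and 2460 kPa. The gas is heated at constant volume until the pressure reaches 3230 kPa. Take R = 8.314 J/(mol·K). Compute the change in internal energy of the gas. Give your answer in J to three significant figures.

Constant volume ⇒ W = 0, so Q = ΔU = nCᵥΔT with Cᵥ = 3R/2 = 12.47 J/(mol·K).
At constant V, T₂/T₁ = P₂/P₁ ⇒ ΔT = T₁(P₂/P₁ − 1) = 636·(3230/2460 − 1) = 199.1 K.
ΔU = (3.87)(12.47)(199.1) = 9608 J.

ΔU ≈ 9610 J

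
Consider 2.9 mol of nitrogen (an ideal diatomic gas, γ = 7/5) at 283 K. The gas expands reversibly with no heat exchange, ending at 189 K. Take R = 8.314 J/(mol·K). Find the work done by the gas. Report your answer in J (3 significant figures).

Adiabatic ⇒ Q = 0, so W_by = −ΔU = nCᵥ(T₁ − T₂).
Cᵥ = 5R/2 = 20.79 J/(mol·K).
W = (2.9)(20.79)(283 − 189) = 5666 J.

W ≈ 5670 J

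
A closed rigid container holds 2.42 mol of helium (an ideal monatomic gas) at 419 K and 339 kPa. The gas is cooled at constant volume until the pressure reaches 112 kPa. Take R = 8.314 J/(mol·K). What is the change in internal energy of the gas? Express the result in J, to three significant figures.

ΔU ≈ -8470 J

Constant volume ⇒ W = 0, so Q = ΔU = nCᵥΔT with Cᵥ = 3R/2 = 12.47 J/(mol·K).
At constant V, T₂/T₁ = P₂/P₁ ⇒ ΔT = T₁(P₂/P₁ − 1) = 419·(112/339 − 1) = -280.6 K.
ΔU = (2.42)(12.47)(-280.6) = -8468 J.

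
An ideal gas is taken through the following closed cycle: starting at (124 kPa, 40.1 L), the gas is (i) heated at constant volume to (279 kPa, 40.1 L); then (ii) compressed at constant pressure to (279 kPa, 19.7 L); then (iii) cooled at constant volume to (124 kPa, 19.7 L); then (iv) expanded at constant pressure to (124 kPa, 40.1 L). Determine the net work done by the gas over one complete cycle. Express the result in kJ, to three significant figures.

Constant-volume legs do no work.
W(ii) = (279)(19.7 − 40.1) = -5692 J; W(iv) = (124)(40.1 − 19.7) = 2530 J.
W_net = -5692 + 2530 = -3162 J (the counter-clockwise enclosed area).

W_net ≈ -3.16 kJ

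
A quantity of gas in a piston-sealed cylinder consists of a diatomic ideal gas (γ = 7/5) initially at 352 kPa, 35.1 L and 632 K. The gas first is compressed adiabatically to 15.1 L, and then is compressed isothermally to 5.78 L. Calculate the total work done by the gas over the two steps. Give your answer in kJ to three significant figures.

Step 1 (adiabatic): W = (P₁V₁ − P₂V₂)/(γ−1) = (12355 − 17313)/0.4 = -12395 J.
After step 1: P = 1147 kPa, V = 15.1 L, T = 885.6 K.
Step 2 (isothermal): W = P₁V₁ ln(V₂/V₁) = (17313) ln(5.78/15.1) = -16626 J.
W_total = -12395 − 16626 = -29021 J.

W_total ≈ -29.0 kJ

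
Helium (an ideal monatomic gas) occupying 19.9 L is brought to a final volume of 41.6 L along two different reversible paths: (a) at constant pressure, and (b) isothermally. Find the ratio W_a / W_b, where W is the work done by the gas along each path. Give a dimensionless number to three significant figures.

W_a / W_b ≈ 1.48

Path (a) isobaric: W = P₁(V₂ − V₁) → W_a/(P₁V₁) = 1.09.
Path (b) isothermal: W = P₁V₁ ln(V₂/V₁) → W_b/(P₁V₁) = 0.7374.
W_a / W_b = 1.09 / 0.7374 = 1.479.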